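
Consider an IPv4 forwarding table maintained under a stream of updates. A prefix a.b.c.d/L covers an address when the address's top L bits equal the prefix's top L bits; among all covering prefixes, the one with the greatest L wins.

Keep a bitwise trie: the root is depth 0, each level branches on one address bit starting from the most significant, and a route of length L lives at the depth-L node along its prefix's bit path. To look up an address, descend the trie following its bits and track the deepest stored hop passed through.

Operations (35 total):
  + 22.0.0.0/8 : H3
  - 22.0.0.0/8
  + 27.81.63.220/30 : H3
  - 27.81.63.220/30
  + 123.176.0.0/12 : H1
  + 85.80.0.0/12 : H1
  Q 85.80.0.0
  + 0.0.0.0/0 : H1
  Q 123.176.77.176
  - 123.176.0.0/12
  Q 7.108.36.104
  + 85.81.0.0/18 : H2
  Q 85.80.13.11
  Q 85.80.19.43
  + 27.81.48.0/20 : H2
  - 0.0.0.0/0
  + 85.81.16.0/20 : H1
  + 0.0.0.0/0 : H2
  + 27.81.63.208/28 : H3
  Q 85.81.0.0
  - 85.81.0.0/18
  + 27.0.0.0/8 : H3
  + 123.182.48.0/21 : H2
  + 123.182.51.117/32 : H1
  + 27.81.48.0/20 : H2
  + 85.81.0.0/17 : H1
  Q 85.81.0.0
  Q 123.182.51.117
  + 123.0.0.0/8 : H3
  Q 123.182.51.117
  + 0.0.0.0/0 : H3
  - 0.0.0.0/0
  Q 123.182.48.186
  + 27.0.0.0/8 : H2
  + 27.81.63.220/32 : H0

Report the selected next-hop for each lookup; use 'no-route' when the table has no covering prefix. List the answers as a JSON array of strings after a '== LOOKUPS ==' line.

Process each operation:
  + 22.0.0.0/8 (H3) depth=8
  - 22.0.0.0/8 clear@8
  + 27.81.63.220/30 (H3) depth=30
  - 27.81.63.220/30 clear@30
  + 123.176.0.0/12 (H1) depth=12
  + 85.80.0.0/12 (H1) depth=12
  lookup 85.80.0.0: bits 010101010101 walk d0:-→d1:-→d2:-→d3:-→d4:-→d5:-→d6:-→d7:-→d8:-→d9:-→d10:-→d11:-→d12:H1 -> H1
  + 0.0.0.0/0 (H1) depth=0
  lookup 123.176.77.176: bits 011110111011 walk d0:H1→d1:-→d2:-→d3:-→d4:-→d5:-→d6:-→d7:-→d8:-→d9:-→d10:-→d11:-→d12:H1 -> H1
  - 123.176.0.0/12 clear@12
  lookup 7.108.36.104: bits 000 walk d0:H1→d1:-→d2:-→d3:- -> H1
  + 85.81.0.0/18 (H2) depth=18
  lookup 85.80.13.11: bits 010101010101000 walk d0:H1→d1:-→d2:-→d3:-→d4:-→d5:-→d6:-→d7:-→d8:-→d9:-→d10:-→d11:-→d12:H1→d13:-→d14:-→d15:- -> H1
  lookup 85.80.19.43: bits 010101010101000 walk d0:H1→d1:-→d2:-→d3:-→d4:-→d5:-→d6:-→d7:-→d8:-→d9:-→d10:-→d11:-→d12:H1→d13:-→d14:-→d15:- -> H1
  + 27.81.48.0/20 (H2) depth=20
  - 0.0.0.0/0 clear@0
  + 85.81.16.0/20 (H1) depth=20
  + 0.0.0.0/0 (H2) depth=0
  + 27.81.63.208/28 (H3) depth=28
  lookup 85.81.0.0: bits 0101010101010001000 walk d0:H2→d1:-→d2:-→d3:-→d4:-→d5:-→d6:-→d7:-→d8:-→d9:-→d10:-→d11:-→d12:H1→d13:-→d14:-→d15:-→d16:-→d17:-→d18:H2→d19:- -> H2
  - 85.81.0.0/18 clear@18
  + 27.0.0.0/8 (H3) depth=8
  + 123.182.48.0/21 (H2) depth=21
  + 123.182.51.117/32 (H1) depth=32
  + 27.81.48.0/20 (H2) depth=20
  + 85.81.0.0/17 (H1) depth=17
  lookup 85.81.0.0: bits 0101010101010001000 walk d0:H2→d1:-→d2:-→d3:-→d4:-→d5:-→d6:-→d7:-→d8:-→d9:-→d10:-→d11:-→d12:H1→d13:-→d14:-→d15:-→d16:-→d17:H1→d18:-→d19:- -> H1
  lookup 123.182.51.117: bits 01111011101101100011001101110101 walk d0:H2→d1:-→d2:-→d3:-→d4:-→d5:-→d6:-→d7:-→d8:-→d9:-→d10:-→d11:-→d12:-→d13:-→d14:-→d15:-→d16:-→d17:-→d18:-→d19:-→d20:-→d21:H2→d22:-→d23:-→d24:-→d25:-→d26:-→d27:-→d28:-→d29:-→d30:-→d31:-→d32:H1 -> H1
  + 123.0.0.0/8 (H3) depth=8
  lookup 123.182.51.117: bits 01111011101101100011001101110101 walk d0:H2→d1:-→d2:-→d3:-→d4:-→d5:-→d6:-→d7:-→d8:H3→d9:-→d10:-→d11:-→d12:-→d13:-→d14:-→d15:-→d16:-→d17:-→d18:-→d19:-→d20:-→d21:H2→d22:-→d23:-→d24:-→d25:-→d26:-→d27:-→d28:-→d29:-→d30:-→d31:-→d32:H1 -> H1
  + 0.0.0.0/0 (H3) depth=0
  - 0.0.0.0/0 clear@0
  lookup 123.182.48.186: bits 0111101110110110001100 walk d0:-→d1:-→d2:-→d3:-→d4:-→d5:-→d6:-→d7:-→d8:H3→d9:-→d10:-→d11:-→d12:-→d13:-→d14:-→d15:-→d16:-→d17:-→d18:-→d19:-→d20:-→d21:H2→d22:- -> H2
  + 27.0.0.0/8 (H2) depth=8
  + 27.81.63.220/32 (H0) depth=32

== LOOKUPS ==
["H1","H1","H1","H1","H1","H2","H1","H1","H1","H2"]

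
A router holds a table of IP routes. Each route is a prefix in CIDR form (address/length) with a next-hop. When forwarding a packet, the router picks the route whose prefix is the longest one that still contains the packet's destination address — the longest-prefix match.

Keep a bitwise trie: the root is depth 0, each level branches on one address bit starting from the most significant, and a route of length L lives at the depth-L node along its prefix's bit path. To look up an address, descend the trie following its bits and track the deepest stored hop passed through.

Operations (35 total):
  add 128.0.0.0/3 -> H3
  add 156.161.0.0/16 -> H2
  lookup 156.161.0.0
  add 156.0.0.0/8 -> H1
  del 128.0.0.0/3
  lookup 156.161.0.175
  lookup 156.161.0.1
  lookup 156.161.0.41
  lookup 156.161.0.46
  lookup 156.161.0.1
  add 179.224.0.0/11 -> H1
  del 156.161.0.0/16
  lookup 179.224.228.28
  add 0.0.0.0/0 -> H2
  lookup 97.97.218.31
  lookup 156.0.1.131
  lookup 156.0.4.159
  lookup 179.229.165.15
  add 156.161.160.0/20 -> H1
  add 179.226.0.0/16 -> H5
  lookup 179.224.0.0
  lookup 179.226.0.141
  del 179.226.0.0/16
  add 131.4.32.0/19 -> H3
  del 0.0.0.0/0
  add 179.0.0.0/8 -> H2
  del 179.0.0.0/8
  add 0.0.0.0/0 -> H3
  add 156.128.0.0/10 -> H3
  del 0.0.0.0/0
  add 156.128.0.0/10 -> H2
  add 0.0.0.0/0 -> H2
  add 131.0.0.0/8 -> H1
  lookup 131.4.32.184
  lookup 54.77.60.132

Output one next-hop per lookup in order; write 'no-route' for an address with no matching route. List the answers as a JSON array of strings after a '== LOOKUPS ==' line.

Process each operation:
  add 128.0.0.0/3 -> H3 at depth 3
  add 156.161.0.0/16 -> H2 at depth 16
  lookup 156.161.0.0: bits 1001110010100001 walk d0:-→d1:-→d2:-→d3:H3→d4:-→d5:-→d6:-→d7:-→d8:-→d9:-→d10:-→d11:-→d12:-→d13:-→d14:-→d15:-→d16:H2 -> H2
  add 156.0.0.0/8 -> H1 at depth 8
  - 128.0.0.0/3 clear@3
  lookup 156.161.0.175: bits 1001110010100001 walk d0:-→d1:-→d2:-→d3:-→d4:-→d5:-→d6:-→d7:-→d8:H1→d9:-→d10:-→d11:-→d12:-→d13:-→d14:-→d15:-→d16:H2 -> H2
  lookup 156.161.0.1: bits 1001110010100001 walk d0:-→d1:-→d2:-→d3:-→d4:-→d5:-→d6:-→d7:-→d8:H1→d9:-→d10:-→d11:-→d12:-→d13:-→d14:-→d15:-→d16:H2 -> H2
  lookup 156.161.0.41: bits 1001110010100001 walk d0:-→d1:-→d2:-→d3:-→d4:-→d5:-→d6:-→d7:-→d8:H1→d9:-→d10:-→d11:-→d12:-→d13:-→d14:-→d15:-→d16:H2 -> H2
  lookup 156.161.0.46: bits 1001110010100001 walk d0:-→d1:-→d2:-→d3:-→d4:-→d5:-→d6:-→d7:-→d8:H1→d9:-→d10:-→d11:-→d12:-→d13:-→d14:-→d15:-→d16:H2 -> H2
  lookup 156.161.0.1: bits 1001110010100001 walk d0:-→d1:-→d2:-→d3:-→d4:-→d5:-→d6:-→d7:-→d8:H1→d9:-→d10:-→d11:-→d12:-→d13:-→d14:-→d15:-→d16:H2 -> H2
  add 179.224.0.0/11 -> H1 at depth 11
  - 156.161.0.0/16 clear@16
  lookup 179.224.228.28: bits 10110011111 walk d0:-→d1:-→d2:-→d3:-→d4:-→d5:-→d6:-→d7:-→d8:-→d9:-→d10:-→d11:H1 -> H1
  add 0.0.0.0/0 -> H2 at depth 0
  lookup 97.97.218.31: bits ε walk d0:H2 -> H2
  lookup 156.0.1.131: bits 10011100 walk d0:H2→d1:-→d2:-→d3:-→d4:-→d5:-→d6:-→d7:-→d8:H1 -> H1
  lookup 156.0.4.159: bits 10011100 walk d0:H2→d1:-→d2:-→d3:-→d4:-→d5:-→d6:-→d7:-→d8:H1 -> H1
  lookup 179.229.165.15: bits 10110011111 walk d0:H2→d1:-→d2:-→d3:-→d4:-→d5:-→d6:-→d7:-→d8:-→d9:-→d10:-→d11:H1 -> H1
  add 156.161.160.0/20 -> H1 at depth 20
  add 179.226.0.0/16 -> H5 at depth 16
  lookup 179.224.0.0: bits 10110011111000 walk d0:H2→d1:-→d2:-→d3:-→d4:-→d5:-→d6:-→d7:-→d8:-→d9:-→d10:-→d11:H1→d12:-→d13:-→d14:- -> H1
  lookup 179.226.0.141: bits 1011001111100010 walk d0:H2→d1:-→d2:-→d3:-→d4:-→d5:-→d6:-→d7:-→d8:-→d9:-→d10:-→d11:H1→d12:-→d13:-→d14:-→d15:-→d16:H5 -> H5
  - 179.226.0.0/16 clear@16
  add 131.4.32.0/19 -> H3 at depth 19
  - 0.0.0.0/0 clear@0
  add 179.0.0.0/8 -> H2 at depth 8
  - 179.0.0.0/8 clear@8
  add 0.0.0.0/0 -> H3 at depth 0
  add 156.128.0.0/10 -> H3 at depth 10
  - 0.0.0.0/0 clear@0
  add 156.128.0.0/10 -> H2 at depth 10
  add 0.0.0.0/0 -> H2 at depth 0
  add 131.0.0.0/8 -> H1 at depth 8
  lookup 131.4.32.184: bits 1000001100000100001 walk d0:H2→d1:-→d2:-→d3:-→d4:-→d5:-→d6:-→d7:-→d8:H1→d9:-→d10:-→d11:-→d12:-→d13:-→d14:-→d15:-→d16:-→d17:-→d18:-→d19:H3 -> H3
  lookup 54.77.60.132: bits ε walk d0:H2 -> H2

== LOOKUPS ==
["H2","H2","H2","H2","H2","H2","H1","H2","H1","H1","H1","H1","H5","H3","H2"]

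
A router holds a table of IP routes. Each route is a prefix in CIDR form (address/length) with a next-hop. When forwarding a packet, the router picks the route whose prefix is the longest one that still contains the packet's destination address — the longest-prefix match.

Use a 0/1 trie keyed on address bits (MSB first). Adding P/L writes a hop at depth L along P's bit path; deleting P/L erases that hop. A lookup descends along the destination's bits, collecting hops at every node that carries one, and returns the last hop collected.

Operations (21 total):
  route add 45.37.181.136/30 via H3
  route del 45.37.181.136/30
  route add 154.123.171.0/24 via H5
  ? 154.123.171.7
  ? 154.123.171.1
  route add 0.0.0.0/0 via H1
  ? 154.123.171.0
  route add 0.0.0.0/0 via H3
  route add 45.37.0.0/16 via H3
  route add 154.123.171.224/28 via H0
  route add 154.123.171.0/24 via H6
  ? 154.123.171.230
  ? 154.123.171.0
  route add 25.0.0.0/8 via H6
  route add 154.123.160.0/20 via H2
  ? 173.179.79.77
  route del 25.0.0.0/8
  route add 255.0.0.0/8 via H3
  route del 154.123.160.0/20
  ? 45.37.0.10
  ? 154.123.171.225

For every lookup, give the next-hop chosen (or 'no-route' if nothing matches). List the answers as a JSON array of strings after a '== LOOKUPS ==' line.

Process each operation:
  + 45.37.181.136/30 (H3) depth=30
  del 45.37.181.136/30 (clear depth 30)
  + 154.123.171.0/24 (H5) depth=24
  Q 154.123.171.7: descend 100110100111101110101011 ; hops seen [H5] ; pick H5
  Q 154.123.171.1: descend 100110100111101110101011 ; hops seen [H5] ; pick H5
  + 0.0.0.0/0 (H1) depth=0
  Q 154.123.171.0: descend 100110100111101110101011 ; hops seen [H1,H5] ; pick H5
  + 0.0.0.0/0 (H3) depth=0
  + 45.37.0.0/16 (H3) depth=16
  + 154.123.171.224/28 (H0) depth=28
  + 154.123.171.0/24 (H6) depth=24
  Q 154.123.171.230: descend 1001101001111011101010111110 ; hops seen [H3,H6,H0] ; pick H0
  Q 154.123.171.0: descend 100110100111101110101011 ; hops seen [H3,H6] ; pick H6
  + 25.0.0.0/8 (H6) depth=8
  + 154.123.160.0/20 (H2) depth=20
  Q 173.179.79.77: descend 10 ; hops seen [H3] ; pick H3
  del 25.0.0.0/8 (clear depth 8)
  + 255.0.0.0/8 (H3) depth=8
  del 154.123.160.0/20 (clear depth 20)
  Q 45.37.0.10: descend 0010110100100101 ; hops seen [H3,H3] ; pick H3
  Q 154.123.171.225: descend 1001101001111011101010111110 ; hops seen [H3,H6,H0] ; pick H0

== LOOKUPS ==
["H5","H5","H5","H0","H6","H3","H3","H0"]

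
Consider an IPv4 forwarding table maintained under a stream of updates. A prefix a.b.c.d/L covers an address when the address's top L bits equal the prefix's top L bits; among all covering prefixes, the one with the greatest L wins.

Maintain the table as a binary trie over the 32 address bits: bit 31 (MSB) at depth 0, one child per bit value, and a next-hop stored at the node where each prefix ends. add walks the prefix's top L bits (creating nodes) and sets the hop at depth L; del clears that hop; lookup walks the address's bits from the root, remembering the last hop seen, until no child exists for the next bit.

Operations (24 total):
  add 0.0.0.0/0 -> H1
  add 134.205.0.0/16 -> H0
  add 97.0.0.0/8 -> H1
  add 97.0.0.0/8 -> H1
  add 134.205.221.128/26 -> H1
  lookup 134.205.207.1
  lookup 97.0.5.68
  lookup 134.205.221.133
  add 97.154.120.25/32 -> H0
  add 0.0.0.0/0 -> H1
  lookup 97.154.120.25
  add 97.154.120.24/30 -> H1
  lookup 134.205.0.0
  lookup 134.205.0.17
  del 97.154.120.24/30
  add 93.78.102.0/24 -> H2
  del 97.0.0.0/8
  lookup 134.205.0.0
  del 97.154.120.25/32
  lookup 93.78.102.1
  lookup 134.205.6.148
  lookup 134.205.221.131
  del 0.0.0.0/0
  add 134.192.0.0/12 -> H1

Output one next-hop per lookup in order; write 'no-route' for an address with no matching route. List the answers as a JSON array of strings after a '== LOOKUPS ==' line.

Apply in order:
  + 0.0.0.0/0 (H1) depth=0
  + 134.205.0.0/16 (H0) depth=16
  + 97.0.0.0/8 (H1) depth=8
  + 97.0.0.0/8 (H1) depth=8
  + 134.205.221.128/26 (H1) depth=26
  lookup 134.205.207.1: bits 1000011011001101110 walk d0:H1→d1:-→d2:-→d3:-→d4:-→d5:-→d6:-→d7:-→d8:-→d9:-→d10:-→d11:-→d12:-→d13:-→d14:-→d15:-→d16:H0→d17:-→d18:-→d19:- -> H0
  lookup 97.0.5.68: bits 01100001 walk d0:H1→d1:-→d2:-→d3:-→d4:-→d5:-→d6:-→d7:-→d8:H1 -> H1
  lookup 134.205.221.133: bits 10000110110011011101110110 walk d0:H1→d1:-→d2:-→d3:-→d4:-→d5:-→d6:-→d7:-→d8:-→d9:-→d10:-→d11:-→d12:-→d13:-→d14:-→d15:-→d16:H0→d17:-→d18:-→d19:-→d20:-→d21:-→d22:-→d23:-→d24:-→d25:-→d26:H1 -> H1
  + 97.154.120.25/32 (H0) depth=32
  + 0.0.0.0/0 (H1) depth=0
  lookup 97.154.120.25: bits 01100001100110100111100000011001 walk d0:H1→d1:-→d2:-→d3:-→d4:-→d5:-→d6:-→d7:-→d8:H1→d9:-→d10:-→d11:-→d12:-→d13:-→d14:-→d15:-→d16:-→d17:-→d18:-→d19:-→d20:-→d21:-→d22:-→d23:-→d24:-→d25:-→d26:-→d27:-→d28:-→d29:-→d30:-→d31:-→d32:H0 -> H0
  + 97.154.120.24/30 (H1) depth=30
  lookup 134.205.0.0: bits 1000011011001101 walk d0:H1→d1:-→d2:-→d3:-→d4:-→d5:-→d6:-→d7:-→d8:-→d9:-→d10:-→d11:-→d12:-→d13:-→d14:-→d15:-→d16:H0 -> H0
  lookup 134.205.0.17: bits 1000011011001101 walk d0:H1→d1:-→d2:-→d3:-→d4:-→d5:-→d6:-→d7:-→d8:-→d9:-→d10:-→d11:-→d12:-→d13:-→d14:-→d15:-→d16:H0 -> H0
  del 97.154.120.24/30 (clear depth 30)
  + 93.78.102.0/24 (H2) depth=24
  del 97.0.0.0/8 (clear depth 8)
  lookup 134.205.0.0: bits 1000011011001101 walk d0:H1→d1:-→d2:-→d3:-→d4:-→d5:-→d6:-→d7:-→d8:-→d9:-→d10:-→d11:-→d12:-→d13:-→d14:-→d15:-→d16:H0 -> H0
  del 97.154.120.25/32 (clear depth 32)
  lookup 93.78.102.1: bits 010111010100111001100110 walk d0:H1→d1:-→d2:-→d3:-→d4:-→d5:-→d6:-→d7:-→d8:-→d9:-→d10:-→d11:-→d12:-→d13:-→d14:-→d15:-→d16:-→d17:-→d18:-→d19:-→d20:-→d21:-→d22:-→d23:-→d24:H2 -> H2
  lookup 134.205.6.148: bits 1000011011001101 walk d0:H1→d1:-→d2:-→d3:-→d4:-→d5:-→d6:-→d7:-→d8:-→d9:-→d10:-→d11:-→d12:-→d13:-→d14:-→d15:-→d16:H0 -> H0
  lookup 134.205.221.131: bits 10000110110011011101110110 walk d0:H1→d1:-→d2:-→d3:-→d4:-→d5:-→d6:-→d7:-→d8:-→d9:-→d10:-→d11:-→d12:-→d13:-→d14:-→d15:-→d16:H0→d17:-→d18:-→d19:-→d20:-→d21:-→d22:-→d23:-→d24:-→d25:-→d26:H1 -> H1
  del 0.0.0.0/0 (clear depth 0)
  + 134.192.0.0/12 (H1) depth=12

== LOOKUPS ==
["H0","H1","H1","H0","H0","H0","H0","H2","H0","H1"]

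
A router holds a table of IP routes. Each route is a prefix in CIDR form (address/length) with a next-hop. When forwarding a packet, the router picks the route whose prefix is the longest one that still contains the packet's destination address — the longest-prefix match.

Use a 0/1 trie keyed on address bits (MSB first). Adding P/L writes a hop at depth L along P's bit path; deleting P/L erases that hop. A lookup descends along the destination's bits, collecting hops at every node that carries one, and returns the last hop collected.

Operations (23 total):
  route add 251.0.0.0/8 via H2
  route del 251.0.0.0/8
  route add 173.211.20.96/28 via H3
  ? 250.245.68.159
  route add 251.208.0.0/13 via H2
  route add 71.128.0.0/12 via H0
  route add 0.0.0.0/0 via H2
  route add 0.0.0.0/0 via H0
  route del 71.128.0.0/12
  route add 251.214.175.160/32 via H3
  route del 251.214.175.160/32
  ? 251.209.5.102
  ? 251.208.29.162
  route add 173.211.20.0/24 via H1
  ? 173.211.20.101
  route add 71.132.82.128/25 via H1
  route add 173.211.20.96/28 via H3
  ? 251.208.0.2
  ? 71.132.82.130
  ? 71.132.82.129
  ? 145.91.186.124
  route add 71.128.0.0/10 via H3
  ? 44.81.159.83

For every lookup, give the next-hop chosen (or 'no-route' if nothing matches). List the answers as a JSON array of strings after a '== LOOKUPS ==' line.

Trace:
  add 251.0.0.0/8 -> H2 at depth 8
  del 251.0.0.0/8 (clear depth 8)
  add 173.211.20.96/28 -> H3 at depth 28
  ? 250.245.68.159  path d0:-→d1:-→d2:-→d3:-→d4:-→d5:-→d6:-→d7:-  best=no-route
  add 251.208.0.0/13 -> H2 at depth 13
  add 71.128.0.0/12 -> H0 at depth 12
  add 0.0.0.0/0 -> H2 at depth 0
  add 0.0.0.0/0 -> H0 at depth 0
  del 71.128.0.0/12 (clear depth 12)
  add 251.214.175.160/32 -> H3 at depth 32
  del 251.214.175.160/32 (clear depth 32)
  ? 251.209.5.102  path d0:H0→d1:-→d2:-→d3:-→d4:-→d5:-→d6:-→d7:-→d8:-→d9:-→d10:-→d11:-→d12:-→d13:H2  best=H2
  ? 251.208.29.162  path d0:H0→d1:-→d2:-→d3:-→d4:-→d5:-→d6:-→d7:-→d8:-→d9:-→d10:-→d11:-→d12:-→d13:H2  best=H2
  add 173.211.20.0/24 -> H1 at depth 24
  ? 173.211.20.101  path d0:H0→d1:-→d2:-→d3:-→d4:-→d5:-→d6:-→d7:-→d8:-→d9:-→d10:-→d11:-→d12:-→d13:-→d14:-→d15:-→d16:-→d17:-→d18:-→d19:-→d20:-→d21:-→d22:-→d23:-→d24:H1→d25:-→d26:-→d27:-→d28:H3  best=H3
  add 71.132.82.128/25 -> H1 at depth 25
  add 173.211.20.96/28 -> H3 at depth 28
  ? 251.208.0.2  path d0:H0→d1:-→d2:-→d3:-→d4:-→d5:-→d6:-→d7:-→d8:-→d9:-→d10:-→d11:-→d12:-→d13:H2  best=H2
  ? 71.132.82.130  path d0:H0→d1:-→d2:-→d3:-→d4:-→d5:-→d6:-→d7:-→d8:-→d9:-→d10:-→d11:-→d12:-→d13:-→d14:-→d15:-→d16:-→d17:-→d18:-→d19:-→d20:-→d21:-→d22:-→d23:-→d24:-→d25:H1  best=H1
  ? 71.132.82.129  path d0:H0→d1:-→d2:-→d3:-→d4:-→d5:-→d6:-→d7:-→d8:-→d9:-→d10:-→d11:-→d12:-→d13:-→d14:-→d15:-→d16:-→d17:-→d18:-→d19:-→d20:-→d21:-→d22:-→d23:-→d24:-→d25:H1  best=H1
  ? 145.91.186.124  path d0:H0→d1:-→d2:-  best=H0
  add 71.128.0.0/10 -> H3 at depth 10
  ? 44.81.159.83  path d0:H0→d1:-  best=H0

== LOOKUPS ==
["no-route","H2","H2","H3","H2","H1","H1","H0","H0"]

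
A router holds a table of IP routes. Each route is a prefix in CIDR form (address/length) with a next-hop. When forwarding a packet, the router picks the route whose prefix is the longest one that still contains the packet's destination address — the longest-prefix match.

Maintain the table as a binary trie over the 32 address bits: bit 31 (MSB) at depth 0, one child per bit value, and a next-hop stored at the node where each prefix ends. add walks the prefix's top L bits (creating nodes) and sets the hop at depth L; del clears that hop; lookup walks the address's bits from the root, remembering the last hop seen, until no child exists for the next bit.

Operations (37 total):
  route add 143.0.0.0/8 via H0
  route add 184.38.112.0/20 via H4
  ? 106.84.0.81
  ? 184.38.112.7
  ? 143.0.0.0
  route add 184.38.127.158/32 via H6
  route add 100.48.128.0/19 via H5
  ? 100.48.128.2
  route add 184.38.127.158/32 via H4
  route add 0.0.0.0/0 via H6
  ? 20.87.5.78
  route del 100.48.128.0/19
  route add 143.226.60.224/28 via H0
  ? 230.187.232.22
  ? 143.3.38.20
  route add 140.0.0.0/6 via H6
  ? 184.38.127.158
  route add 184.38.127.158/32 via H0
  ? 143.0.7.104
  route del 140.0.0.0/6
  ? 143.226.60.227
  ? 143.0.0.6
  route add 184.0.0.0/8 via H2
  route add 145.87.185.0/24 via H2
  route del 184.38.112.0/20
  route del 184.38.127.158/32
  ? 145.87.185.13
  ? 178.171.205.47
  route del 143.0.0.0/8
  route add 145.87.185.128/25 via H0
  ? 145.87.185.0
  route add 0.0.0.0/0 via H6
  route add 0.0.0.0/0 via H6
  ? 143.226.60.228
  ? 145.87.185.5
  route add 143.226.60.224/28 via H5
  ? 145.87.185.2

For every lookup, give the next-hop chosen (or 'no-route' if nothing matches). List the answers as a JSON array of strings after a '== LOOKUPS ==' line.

Apply in order:
  + 143.0.0.0/8 (H0) depth=8
  + 184.38.112.0/20 (H4) depth=20
  ? 106.84.0.81  path d0:-  best=no-route
  ? 184.38.112.7  path d0:-→d1:-→d2:-→d3:-→d4:-→d5:-→d6:-→d7:-→d8:-→d9:-→d10:-→d11:-→d12:-→d13:-→d14:-→d15:-→d16:-→d17:-→d18:-→d19:-→d20:H4  best=H4
  ? 143.0.0.0  path d0:-→d1:-→d2:-→d3:-→d4:-→d5:-→d6:-→d7:-→d8:H0  best=H0
  + 184.38.127.158/32 (H6) depth=32
  + 100.48.128.0/19 (H5) depth=19
  ? 100.48.128.2  path d0:-→d1:-→d2:-→d3:-→d4:-→d5:-→d6:-→d7:-→d8:-→d9:-→d10:-→d11:-→d12:-→d13:-→d14:-→d15:-→d16:-→d17:-→d18:-→d19:H5  best=H5
  + 184.38.127.158/32 (H4) depth=32
  + 0.0.0.0/0 (H6) depth=0
  ? 20.87.5.78  path d0:H6→d1:-  best=H6
  del 100.48.128.0/19 (clear depth 19)
  + 143.226.60.224/28 (H0) depth=28
  ? 230.187.232.22  path d0:H6→d1:-  best=H6
  ? 143.3.38.20  path d0:H6→d1:-→d2:-→d3:-→d4:-→d5:-→d6:-→d7:-→d8:H0  best=H0
  + 140.0.0.0/6 (H6) depth=6
  ? 184.38.127.158  path d0:H6→d1:-→d2:-→d3:-→d4:-→d5:-→d6:-→d7:-→d8:-→d9:-→d10:-→d11:-→d12:-→d13:-→d14:-→d15:-→d16:-→d17:-→d18:-→d19:-→d20:H4→d21:-→d22:-→d23:-→d24:-→d25:-→d26:-→d27:-→d28:-→d29:-→d30:-→d31:-→d32:H4  best=H4
  + 184.38.127.158/32 (H0) depth=32
  ? 143.0.7.104  path d0:H6→d1:-→d2:-→d3:-→d4:-→d5:-→d6:H6→d7:-→d8:H0  best=H0
  del 140.0.0.0/6 (clear depth 6)
  ? 143.226.60.227  path d0:H6→d1:-→d2:-→d3:-→d4:-→d5:-→d6:-→d7:-→d8:H0→d9:-→d10:-→d11:-→d12:-→d13:-→d14:-→d15:-→d16:-→d17:-→d18:-→d19:-→d20:-→d21:-→d22:-→d23:-→d24:-→d25:-→d26:-→d27:-→d28:H0  best=H0
  ? 143.0.0.6  path d0:H6→d1:-→d2:-→d3:-→d4:-→d5:-→d6:-→d7:-→d8:H0  best=H0
  + 184.0.0.0/8 (H2) depth=8
  + 145.87.185.0/24 (H2) depth=24
  del 184.38.112.0/20 (clear depth 20)
  del 184.38.127.158/32 (clear depth 32)
  ? 145.87.185.13  path d0:H6→d1:-→d2:-→d3:-→d4:-→d5:-→d6:-→d7:-→d8:-→d9:-→d10:-→d11:-→d12:-→d13:-→d14:-→d15:-→d16:-→d17:-→d18:-→d19:-→d20:-→d21:-→d22:-→d23:-→d24:H2  best=H2
  ? 178.171.205.47  path d0:H6→d1:-→d2:-→d3:-→d4:-  best=H6
  del 143.0.0.0/8 (clear depth 8)
  + 145.87.185.128/25 (H0) depth=25
  ? 145.87.185.0  path d0:H6→d1:-→d2:-→d3:-→d4:-→d5:-→d6:-→d7:-→d8:-→d9:-→d10:-→d11:-→d12:-→d13:-→d14:-→d15:-→d16:-→d17:-→d18:-→d19:-→d20:-→d21:-→d22:-→d23:-→d24:H2  best=H2
  + 0.0.0.0/0 (H6) depth=0
  + 0.0.0.0/0 (H6) depth=0
  ? 143.226.60.228  path d0:H6→d1:-→d2:-→d3:-→d4:-→d5:-→d6:-→d7:-→d8:-→d9:-→d10:-→d11:-→d12:-→d13:-→d14:-→d15:-→d16:-→d17:-→d18:-→d19:-→d20:-→d21:-→d22:-→d23:-→d24:-→d25:-→d26:-→d27:-→d28:H0  best=H0
  ? 145.87.185.5  path d0:H6→d1:-→d2:-→d3:-→d4:-→d5:-→d6:-→d7:-→d8:-→d9:-→d10:-→d11:-→d12:-→d13:-→d14:-→d15:-→d16:-→d17:-→d18:-→d19:-→d20:-→d21:-→d22:-→d23:-→d24:H2  best=H2
  + 143.226.60.224/28 (H5) depth=28
  ? 145.87.185.2  path d0:H6→d1:-→d2:-→d3:-→d4:-→d5:-→d6:-→d7:-→d8:-→d9:-→d10:-→d11:-→d12:-→d13:-→d14:-→d15:-→d16:-→d17:-→d18:-→d19:-→d20:-→d21:-→d22:-→d23:-→d24:H2  best=H2

== LOOKUPS ==
["no-route","H4","H0","H5","H6","H6","H0","H4","H0","H0","H0","H2","H6","H2","H0","H2","H2"]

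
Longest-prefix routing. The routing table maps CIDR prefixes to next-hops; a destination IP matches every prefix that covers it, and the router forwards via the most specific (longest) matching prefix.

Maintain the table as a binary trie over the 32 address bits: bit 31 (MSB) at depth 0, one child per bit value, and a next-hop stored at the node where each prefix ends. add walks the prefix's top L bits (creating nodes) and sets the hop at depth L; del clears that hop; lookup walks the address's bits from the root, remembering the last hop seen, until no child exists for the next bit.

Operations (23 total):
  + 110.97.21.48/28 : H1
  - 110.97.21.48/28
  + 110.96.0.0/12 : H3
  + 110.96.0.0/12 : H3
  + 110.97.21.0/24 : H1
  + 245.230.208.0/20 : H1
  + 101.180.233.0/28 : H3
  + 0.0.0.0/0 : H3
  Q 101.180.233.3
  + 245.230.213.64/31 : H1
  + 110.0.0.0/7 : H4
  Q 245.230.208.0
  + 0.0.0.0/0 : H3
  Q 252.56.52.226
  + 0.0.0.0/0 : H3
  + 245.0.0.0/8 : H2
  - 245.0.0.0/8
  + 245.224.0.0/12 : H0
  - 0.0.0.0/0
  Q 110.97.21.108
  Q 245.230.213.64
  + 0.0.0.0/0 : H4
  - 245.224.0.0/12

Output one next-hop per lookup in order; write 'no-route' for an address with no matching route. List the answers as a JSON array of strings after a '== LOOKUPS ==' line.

Process each operation:
  add 110.97.21.48/28 -> H1 at depth 28
  - 110.97.21.48/28 clear@28
  add 110.96.0.0/12 -> H3 at depth 12
  add 110.96.0.0/12 -> H3 at depth 12
  add 110.97.21.0/24 -> H1 at depth 24
  add 245.230.208.0/20 -> H1 at depth 20
  add 101.180.233.0/28 -> H3 at depth 28
  add 0.0.0.0/0 -> H3 at depth 0
  ? 101.180.233.3  path d0:H3→d1:-→d2:-→d3:-→d4:-→d5:-→d6:-→d7:-→d8:-→d9:-→d10:-→d11:-→d12:-→d13:-→d14:-→d15:-→d16:-→d17:-→d18:-→d19:-→d20:-→d21:-→d22:-→d23:-→d24:-→d25:-→d26:-→d27:-→d28:H3  best=H3
  add 245.230.213.64/31 -> H1 at depth 31
  add 110.0.0.0/7 -> H4 at depth 7
  ? 245.230.208.0  path d0:H3→d1:-→d2:-→d3:-→d4:-→d5:-→d6:-→d7:-→d8:-→d9:-→d10:-→d11:-→d12:-→d13:-→d14:-→d15:-→d16:-→d17:-→d18:-→d19:-→d20:H1→d21:-  best=H1
  add 0.0.0.0/0 -> H3 at depth 0
  ? 252.56.52.226  path d0:H3→d1:-→d2:-→d3:-→d4:-  best=H3
  add 0.0.0.0/0 -> H3 at depth 0
  add 245.0.0.0/8 -> H2 at depth 8
  - 245.0.0.0/8 clear@8
  add 245.224.0.0/12 -> H0 at depth 12
  - 0.0.0.0/0 clear@0
  ? 110.97.21.108  path d0:-→d1:-→d2:-→d3:-→d4:-→d5:-→d6:-→d7:H4→d8:-→d9:-→d10:-→d11:-→d12:H3→d13:-→d14:-→d15:-→d16:-→d17:-→d18:-→d19:-→d20:-→d21:-→d22:-→d23:-→d24:H1→d25:-  best=H1
  ? 245.230.213.64  path d0:-→d1:-→d2:-→d3:-→d4:-→d5:-→d6:-→d7:-→d8:-→d9:-→d10:-→d11:-→d12:H0→d13:-→d14:-→d15:-→d16:-→d17:-→d18:-→d19:-→d20:H1→d21:-→d22:-→d23:-→d24:-→d25:-→d26:-→d27:-→d28:-→d29:-→d30:-→d31:H1  best=H1
  add 0.0.0.0/0 -> H4 at depth 0
  - 245.224.0.0/12 clear@12

== LOOKUPS ==
["H3","H1","H3","H1","H1"]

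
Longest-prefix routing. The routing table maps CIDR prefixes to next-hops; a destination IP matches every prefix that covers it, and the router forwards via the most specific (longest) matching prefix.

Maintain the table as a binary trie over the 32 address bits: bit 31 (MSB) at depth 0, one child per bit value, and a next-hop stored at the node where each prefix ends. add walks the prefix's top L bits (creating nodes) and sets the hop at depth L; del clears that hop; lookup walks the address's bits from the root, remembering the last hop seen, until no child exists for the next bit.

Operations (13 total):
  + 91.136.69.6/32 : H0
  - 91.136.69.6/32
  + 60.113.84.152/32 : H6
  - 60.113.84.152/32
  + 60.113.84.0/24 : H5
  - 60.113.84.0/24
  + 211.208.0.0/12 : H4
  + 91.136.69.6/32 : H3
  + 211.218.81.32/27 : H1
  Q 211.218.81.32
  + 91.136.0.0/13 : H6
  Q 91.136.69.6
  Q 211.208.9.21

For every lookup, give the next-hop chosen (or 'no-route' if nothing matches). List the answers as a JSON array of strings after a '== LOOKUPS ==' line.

Apply in order:
  add 91.136.69.6/32 -> H0 at depth 32
  del 91.136.69.6/32 (clear depth 32)
  add 60.113.84.152/32 -> H6 at depth 32
  del 60.113.84.152/32 (clear depth 32)
  add 60.113.84.0/24 -> H5 at depth 24
  del 60.113.84.0/24 (clear depth 24)
  add 211.208.0.0/12 -> H4 at depth 12
  add 91.136.69.6/32 -> H3 at depth 32
  add 211.218.81.32/27 -> H1 at depth 27
  ? 211.218.81.32  path d0:-→d1:-→d2:-→d3:-→d4:-→d5:-→d6:-→d7:-→d8:-→d9:-→d10:-→d11:-→d12:H4→d13:-→d14:-→d15:-→d16:-→d17:-→d18:-→d19:-→d20:-→d21:-→d22:-→d23:-→d24:-→d25:-→d26:-→d27:H1  best=H1
  add 91.136.0.0/13 -> H6 at depth 13
  ? 91.136.69.6  path d0:-→d1:-→d2:-→d3:-→d4:-→d5:-→d6:-→d7:-→d8:-→d9:-→d10:-→d11:-→d12:-→d13:H6→d14:-→d15:-→d16:-→d17:-→d18:-→d19:-→d20:-→d21:-→d22:-→d23:-→d24:-→d25:-→d26:-→d27:-→d28:-→d29:-→d30:-→d31:-→d32:H3  best=H3
  ? 211.208.9.21  path d0:-→d1:-→d2:-→d3:-→d4:-→d5:-→d6:-→d7:-→d8:-→d9:-→d10:-→d11:-→d12:H4  best=H4

== LOOKUPS ==
["H1","H3","H4"]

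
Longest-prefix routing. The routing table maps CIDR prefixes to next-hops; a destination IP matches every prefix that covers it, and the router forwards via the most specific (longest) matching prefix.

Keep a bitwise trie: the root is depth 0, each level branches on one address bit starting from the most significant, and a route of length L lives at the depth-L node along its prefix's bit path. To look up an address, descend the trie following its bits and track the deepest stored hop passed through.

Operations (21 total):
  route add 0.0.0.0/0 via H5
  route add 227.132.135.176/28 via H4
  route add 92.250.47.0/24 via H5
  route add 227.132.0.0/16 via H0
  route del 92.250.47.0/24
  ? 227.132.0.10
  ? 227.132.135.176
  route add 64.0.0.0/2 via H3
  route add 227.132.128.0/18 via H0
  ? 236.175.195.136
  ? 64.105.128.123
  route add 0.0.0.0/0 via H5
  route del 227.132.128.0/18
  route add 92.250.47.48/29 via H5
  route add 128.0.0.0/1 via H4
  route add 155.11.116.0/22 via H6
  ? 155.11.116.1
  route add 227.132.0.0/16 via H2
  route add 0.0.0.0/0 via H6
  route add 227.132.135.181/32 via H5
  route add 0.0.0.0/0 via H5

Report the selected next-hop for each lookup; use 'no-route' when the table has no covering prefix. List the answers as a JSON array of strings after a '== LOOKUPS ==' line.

Apply in order:
  + 0.0.0.0/0 (H5) depth=0
  + 227.132.135.176/28 (H4) depth=28
  + 92.250.47.0/24 (H5) depth=24
  + 227.132.0.0/16 (H0) depth=16
  - 92.250.47.0/24 clear@24
  ? 227.132.0.10  path d0:H5→d1:-→d2:-→d3:-→d4:-→d5:-→d6:-→d7:-→d8:-→d9:-→d10:-→d11:-→d12:-→d13:-→d14:-→d15:-→d16:H0  best=H0
  ? 227.132.135.176  path d0:H5→d1:-→d2:-→d3:-→d4:-→d5:-→d6:-→d7:-→d8:-→d9:-→d10:-→d11:-→d12:-→d13:-→d14:-→d15:-→d16:H0→d17:-→d18:-→d19:-→d20:-→d21:-→d22:-→d23:-→d24:-→d25:-→d26:-→d27:-→d28:H4  best=H4
  + 64.0.0.0/2 (H3) depth=2
  + 227.132.128.0/18 (H0) depth=18
  ? 236.175.195.136  path d0:H5→d1:-→d2:-→d3:-→d4:-  best=H5
  ? 64.105.128.123  path d0:H5→d1:-→d2:H3→d3:-  best=H3
  + 0.0.0.0/0 (H5) depth=0
  - 227.132.128.0/18 clear@18
  + 92.250.47.48/29 (H5) depth=29
  + 128.0.0.0/1 (H4) depth=1
  + 155.11.116.0/22 (H6) depth=22
  ? 155.11.116.1  path d0:H5→d1:H4→d2:-→d3:-→d4:-→d5:-→d6:-→d7:-→d8:-→d9:-→d10:-→d11:-→d12:-→d13:-→d14:-→d15:-→d16:-→d17:-→d18:-→d19:-→d20:-→d21:-→d22:H6  best=H6
  + 227.132.0.0/16 (H2) depth=16
  + 0.0.0.0/0 (H6) depth=0
  + 227.132.135.181/32 (H5) depth=32
  + 0.0.0.0/0 (H5) depth=0

== LOOKUPS ==
["H0","H4","H5","H3","H6"]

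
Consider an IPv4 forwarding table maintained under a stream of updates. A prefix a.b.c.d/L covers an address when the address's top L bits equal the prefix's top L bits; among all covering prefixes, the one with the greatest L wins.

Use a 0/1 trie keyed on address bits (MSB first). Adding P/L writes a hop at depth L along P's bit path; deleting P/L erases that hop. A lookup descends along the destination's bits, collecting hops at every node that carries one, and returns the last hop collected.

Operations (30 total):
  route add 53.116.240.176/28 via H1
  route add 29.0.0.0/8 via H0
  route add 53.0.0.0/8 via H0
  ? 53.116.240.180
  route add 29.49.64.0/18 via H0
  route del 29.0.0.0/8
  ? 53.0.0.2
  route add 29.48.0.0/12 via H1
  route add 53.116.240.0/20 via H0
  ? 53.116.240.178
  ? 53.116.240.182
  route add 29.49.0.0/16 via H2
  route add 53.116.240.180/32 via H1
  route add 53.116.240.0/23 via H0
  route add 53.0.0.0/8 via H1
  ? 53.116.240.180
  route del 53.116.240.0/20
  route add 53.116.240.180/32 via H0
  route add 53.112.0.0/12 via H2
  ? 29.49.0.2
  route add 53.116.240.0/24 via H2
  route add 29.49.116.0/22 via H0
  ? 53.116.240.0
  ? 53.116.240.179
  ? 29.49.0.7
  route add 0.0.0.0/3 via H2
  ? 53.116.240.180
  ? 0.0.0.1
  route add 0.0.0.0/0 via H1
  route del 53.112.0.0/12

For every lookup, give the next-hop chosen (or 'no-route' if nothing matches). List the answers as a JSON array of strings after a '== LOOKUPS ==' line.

Apply in order:
  add 53.116.240.176/28 -> H1 at depth 28
  add 29.0.0.0/8 -> H0 at depth 8
  add 53.0.0.0/8 -> H0 at depth 8
  lookup 53.116.240.180: bits 0011010101110100111100001011 walk d0:-→d1:-→d2:-→d3:-→d4:-→d5:-→d6:-→d7:-→d8:H0→d9:-→d10:-→d11:-→d12:-→d13:-→d14:-→d15:-→d16:-→d17:-→d18:-→d19:-→d20:-→d21:-→d22:-→d23:-→d24:-→d25:-→d26:-→d27:-→d28:H1 -> H1
  add 29.49.64.0/18 -> H0 at depth 18
  del 29.0.0.0/8 (clear depth 8)
  lookup 53.0.0.2: bits 001101010 walk d0:-→d1:-→d2:-→d3:-→d4:-→d5:-→d6:-→d7:-→d8:H0→d9:- -> H0
  add 29.48.0.0/12 -> H1 at depth 12
  add 53.116.240.0/20 -> H0 at depth 20
  lookup 53.116.240.178: bits 0011010101110100111100001011 walk d0:-→d1:-→d2:-→d3:-→d4:-→d5:-→d6:-→d7:-→d8:H0→d9:-→d10:-→d11:-→d12:-→d13:-→d14:-→d15:-→d16:-→d17:-→d18:-→d19:-→d20:H0→d21:-→d22:-→d23:-→d24:-→d25:-→d26:-→d27:-→d28:H1 -> H1
  lookup 53.116.240.182: bits 0011010101110100111100001011 walk d0:-→d1:-→d2:-→d3:-→d4:-→d5:-→d6:-→d7:-→d8:H0→d9:-→d10:-→d11:-→d12:-→d13:-→d14:-→d15:-→d16:-→d17:-→d18:-→d19:-→d20:H0→d21:-→d22:-→d23:-→d24:-→d25:-→d26:-→d27:-→d28:H1 -> H1
  add 29.49.0.0/16 -> H2 at depth 16
  add 53.116.240.180/32 -> H1 at depth 32
  add 53.116.240.0/23 -> H0 at depth 23
  add 53.0.0.0/8 -> H1 at depth 8
  lookup 53.116.240.180: bits 00110101011101001111000010110100 walk d0:-→d1:-→d2:-→d3:-→d4:-→d5:-→d6:-→d7:-→d8:H1→d9:-→d10:-→d11:-→d12:-→d13:-→d14:-→d15:-→d16:-→d17:-→d18:-→d19:-→d20:H0→d21:-→d22:-→d23:H0→d24:-→d25:-→d26:-→d27:-→d28:H1→d29:-→d30:-→d31:-→d32:H1 -> H1
  del 53.116.240.0/20 (clear depth 20)
  add 53.116.240.180/32 -> H0 at depth 32
  add 53.112.0.0/12 -> H2 at depth 12
  lookup 29.49.0.2: bits 00011101001100010 walk d0:-→d1:-→d2:-→d3:-→d4:-→d5:-→d6:-→d7:-→d8:-→d9:-→d10:-→d11:-→d12:H1→d13:-→d14:-→d15:-→d16:H2→d17:- -> H2
  add 53.116.240.0/24 -> H2 at depth 24
  add 29.49.116.0/22 -> H0 at depth 22
  lookup 53.116.240.0: bits 001101010111010011110000 walk d0:-→d1:-→d2:-→d3:-→d4:-→d5:-→d6:-→d7:-→d8:H1→d9:-→d10:-→d11:-→d12:H2→d13:-→d14:-→d15:-→d16:-→d17:-→d18:-→d19:-→d20:-→d21:-→d22:-→d23:H0→d24:H2 -> H2
  lookup 53.116.240.179: bits 00110101011101001111000010110 walk d0:-→d1:-→d2:-→d3:-→d4:-→d5:-→d6:-→d7:-→d8:H1→d9:-→d10:-→d11:-→d12:H2→d13:-→d14:-→d15:-→d16:-→d17:-→d18:-→d19:-→d20:-→d21:-→d22:-→d23:H0→d24:H2→d25:-→d26:-→d27:-→d28:H1→d29:- -> H1
  lookup 29.49.0.7: bits 00011101001100010 walk d0:-→d1:-→d2:-→d3:-→d4:-→d5:-→d6:-→d7:-→d8:-→d9:-→d10:-→d11:-→d12:H1→d13:-→d14:-→d15:-→d16:H2→d17:- -> H2
  add 0.0.0.0/3 -> H2 at depth 3
  lookup 53.116.240.180: bits 00110101011101001111000010110100 walk d0:-→d1:-→d2:-→d3:-→d4:-→d5:-→d6:-→d7:-→d8:H1→d9:-→d10:-→d11:-→d12:H2→d13:-→d14:-→d15:-→d16:-→d17:-→d18:-→d19:-→d20:-→d21:-→d22:-→d23:H0→d24:H2→d25:-→d26:-→d27:-→d28:H1→d29:-→d30:-→d31:-→d32:H0 -> H0
  lookup 0.0.0.1: bits 000 walk d0:-→d1:-→d2:-→d3:H2 -> H2
  add 0.0.0.0/0 -> H1 at depth 0
  del 53.112.0.0/12 (clear depth 12)

== LOOKUPS ==
["H1","H0","H1","H1","H1","H2","H2","H1","H2","H0","H2"]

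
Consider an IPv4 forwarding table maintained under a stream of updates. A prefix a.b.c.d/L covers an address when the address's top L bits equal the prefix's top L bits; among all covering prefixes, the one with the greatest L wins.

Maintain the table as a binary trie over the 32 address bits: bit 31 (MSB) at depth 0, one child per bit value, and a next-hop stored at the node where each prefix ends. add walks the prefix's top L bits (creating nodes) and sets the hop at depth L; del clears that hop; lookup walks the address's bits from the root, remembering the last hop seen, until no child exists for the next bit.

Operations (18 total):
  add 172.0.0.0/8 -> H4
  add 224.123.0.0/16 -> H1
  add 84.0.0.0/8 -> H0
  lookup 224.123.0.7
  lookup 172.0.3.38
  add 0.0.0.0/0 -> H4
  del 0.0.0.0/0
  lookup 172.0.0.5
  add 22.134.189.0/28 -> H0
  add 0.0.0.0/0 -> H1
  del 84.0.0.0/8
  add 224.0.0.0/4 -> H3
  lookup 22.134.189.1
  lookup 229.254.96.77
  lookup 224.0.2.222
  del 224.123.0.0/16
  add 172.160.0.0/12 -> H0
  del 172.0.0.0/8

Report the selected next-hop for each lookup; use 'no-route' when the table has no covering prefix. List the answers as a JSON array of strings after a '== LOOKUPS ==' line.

Process each operation:
  + 172.0.0.0/8 (H4) depth=8
  + 224.123.0.0/16 (H1) depth=16
  + 84.0.0.0/8 (H0) depth=8
  Q 224.123.0.7: descend 1110000001111011 ; hops seen [H1] ; pick H1
  Q 172.0.3.38: descend 10101100 ; hops seen [H4] ; pick H4
  + 0.0.0.0/0 (H4) depth=0
  del 0.0.0.0/0 (clear depth 0)
  Q 172.0.0.5: descend 10101100 ; hops seen [H4] ; pick H4
  + 22.134.189.0/28 (H0) depth=28
  + 0.0.0.0/0 (H1) depth=0
  del 84.0.0.0/8 (clear depth 8)
  + 224.0.0.0/4 (H3) depth=4
  Q 22.134.189.1: descend 0001011010000110101111010000 ; hops seen [H1,H0] ; pick H0
  Q 229.254.96.77: descend 11100 ; hops seen [H1,H3] ; pick H3
  Q 224.0.2.222: descend 111000000 ; hops seen [H1,H3] ; pick H3
  del 224.123.0.0/16 (clear depth 16)
  + 172.160.0.0/12 (H0) depth=12
  del 172.0.0.0/8 (clear depth 8)

== LOOKUPS ==
["H1","H4","H4","H0","H3","H3"]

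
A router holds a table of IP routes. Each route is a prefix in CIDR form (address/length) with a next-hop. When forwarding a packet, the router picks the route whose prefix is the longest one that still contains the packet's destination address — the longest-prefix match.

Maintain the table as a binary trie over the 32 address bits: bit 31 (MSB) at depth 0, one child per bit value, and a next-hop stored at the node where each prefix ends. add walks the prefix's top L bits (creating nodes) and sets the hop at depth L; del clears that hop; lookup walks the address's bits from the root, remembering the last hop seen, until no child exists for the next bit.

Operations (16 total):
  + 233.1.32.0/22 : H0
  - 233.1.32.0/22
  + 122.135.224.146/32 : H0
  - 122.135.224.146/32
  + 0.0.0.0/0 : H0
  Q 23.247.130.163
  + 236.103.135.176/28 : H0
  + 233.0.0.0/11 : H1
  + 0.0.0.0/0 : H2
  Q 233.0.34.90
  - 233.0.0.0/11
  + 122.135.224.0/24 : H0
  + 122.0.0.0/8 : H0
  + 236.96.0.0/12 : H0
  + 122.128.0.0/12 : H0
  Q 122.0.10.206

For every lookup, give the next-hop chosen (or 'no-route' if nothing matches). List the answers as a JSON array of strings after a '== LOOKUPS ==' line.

Trace:
  add 233.1.32.0/22 -> H0 at depth 22
  - 233.1.32.0/22 clear@22
  add 122.135.224.146/32 -> H0 at depth 32
  - 122.135.224.146/32 clear@32
  add 0.0.0.0/0 -> H0 at depth 0
  Q 23.247.130.163: descend 0 ; hops seen [H0] ; pick H0
  add 236.103.135.176/28 -> H0 at depth 28
  add 233.0.0.0/11 -> H1 at depth 11
  add 0.0.0.0/0 -> H2 at depth 0
  Q 233.0.34.90: descend 111010010000000 ; hops seen [H2,H1] ; pick H1
  - 233.0.0.0/11 clear@11
  add 122.135.224.0/24 -> H0 at depth 24
  add 122.0.0.0/8 -> H0 at depth 8
  add 236.96.0.0/12 -> H0 at depth 12
  add 122.128.0.0/12 -> H0 at depth 12
  Q 122.0.10.206: descend 01111010 ; hops seen [H2,H0] ; pick H0

== LOOKUPS ==
["H0","H1","H0"]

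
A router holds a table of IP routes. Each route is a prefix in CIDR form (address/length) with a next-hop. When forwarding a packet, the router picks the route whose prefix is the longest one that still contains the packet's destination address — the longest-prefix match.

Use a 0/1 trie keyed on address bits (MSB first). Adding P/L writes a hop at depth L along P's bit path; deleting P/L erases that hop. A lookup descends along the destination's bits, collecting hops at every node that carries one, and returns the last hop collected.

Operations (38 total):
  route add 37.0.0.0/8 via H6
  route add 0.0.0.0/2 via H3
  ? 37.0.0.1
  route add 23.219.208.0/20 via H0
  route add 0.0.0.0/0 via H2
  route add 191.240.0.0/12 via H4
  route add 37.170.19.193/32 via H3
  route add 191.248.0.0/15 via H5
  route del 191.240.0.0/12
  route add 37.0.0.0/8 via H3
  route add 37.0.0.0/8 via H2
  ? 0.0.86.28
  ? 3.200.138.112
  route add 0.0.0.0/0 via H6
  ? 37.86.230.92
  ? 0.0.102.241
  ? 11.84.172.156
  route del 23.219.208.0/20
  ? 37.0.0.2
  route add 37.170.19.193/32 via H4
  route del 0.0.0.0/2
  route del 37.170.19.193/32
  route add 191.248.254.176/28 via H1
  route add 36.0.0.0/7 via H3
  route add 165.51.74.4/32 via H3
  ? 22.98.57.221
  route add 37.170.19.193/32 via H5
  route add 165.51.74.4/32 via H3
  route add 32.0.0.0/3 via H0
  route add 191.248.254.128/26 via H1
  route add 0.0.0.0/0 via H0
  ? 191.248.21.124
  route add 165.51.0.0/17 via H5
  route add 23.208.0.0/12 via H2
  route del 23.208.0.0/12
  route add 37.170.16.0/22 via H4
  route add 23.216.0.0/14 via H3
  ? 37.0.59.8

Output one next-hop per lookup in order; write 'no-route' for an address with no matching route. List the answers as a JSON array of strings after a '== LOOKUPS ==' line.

Trace:
  + 37.0.0.0/8 (H6) depth=8
  + 0.0.0.0/2 (H3) depth=2
  Q 37.0.0.1: descend 00100101 ; hops seen [H3,H6] ; pick H6
  + 23.219.208.0/20 (H0) depth=20
  + 0.0.0.0/0 (H2) depth=0
  + 191.240.0.0/12 (H4) depth=12
  + 37.170.19.193/32 (H3) depth=32
  + 191.248.0.0/15 (H5) depth=15
  - 191.240.0.0/12 clear@12
  + 37.0.0.0/8 (H3) depth=8
  + 37.0.0.0/8 (H2) depth=8
  Q 0.0.86.28: descend 000 ; hops seen [H2,H3] ; pick H3
  Q 3.200.138.112: descend 000 ; hops seen [H2,H3] ; pick H3
  + 0.0.0.0/0 (H6) depth=0
  Q 37.86.230.92: descend 00100101 ; hops seen [H6,H3,H2] ; pick H2
  Q 0.0.102.241: descend 000 ; hops seen [H6,H3] ; pick H3
  Q 11.84.172.156: descend 000 ; hops seen [H6,H3] ; pick H3
  - 23.219.208.0/20 clear@20
  Q 37.0.0.2: descend 00100101 ; hops seen [H6,H3,H2] ; pick H2
  + 37.170.19.193/32 (H4) depth=32
  - 0.0.0.0/2 clear@2
  - 37.170.19.193/32 clear@32
  + 191.248.254.176/28 (H1) depth=28
  + 36.0.0.0/7 (H3) depth=7
  + 165.51.74.4/32 (H3) depth=32
  Q 22.98.57.221: descend 0001011 ; hops seen [H6] ; pick H6
  + 37.170.19.193/32 (H5) depth=32
  + 165.51.74.4/32 (H3) depth=32
  + 32.0.0.0/3 (H0) depth=3
  + 191.248.254.128/26 (H1) depth=26
  + 0.0.0.0/0 (H0) depth=0
  Q 191.248.21.124: descend 1011111111111000 ; hops seen [H0,H5] ; pick H5
  + 165.51.0.0/17 (H5) depth=17
  + 23.208.0.0/12 (H2) depth=12
  - 23.208.0.0/12 clear@12
  + 37.170.16.0/22 (H4) depth=22
  + 23.216.0.0/14 (H3) depth=14
  Q 37.0.59.8: descend 00100101 ; hops seen [H0,H0,H3,H2] ; pick H2

== LOOKUPS ==
["H6","H3","H3","H2","H3","H3","H2","H6","H5","H2"]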